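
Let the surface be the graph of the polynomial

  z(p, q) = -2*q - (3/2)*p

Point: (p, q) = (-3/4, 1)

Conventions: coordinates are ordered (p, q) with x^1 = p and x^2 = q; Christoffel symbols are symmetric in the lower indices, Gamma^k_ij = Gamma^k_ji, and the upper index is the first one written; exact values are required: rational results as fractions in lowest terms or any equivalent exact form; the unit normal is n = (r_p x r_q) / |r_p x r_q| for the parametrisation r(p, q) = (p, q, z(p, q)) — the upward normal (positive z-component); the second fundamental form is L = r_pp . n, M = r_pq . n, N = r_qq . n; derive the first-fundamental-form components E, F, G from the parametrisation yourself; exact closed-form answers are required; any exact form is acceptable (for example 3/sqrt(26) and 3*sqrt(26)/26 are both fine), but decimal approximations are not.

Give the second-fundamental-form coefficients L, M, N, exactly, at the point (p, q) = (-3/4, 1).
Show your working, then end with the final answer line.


z_p = -3/2, z_q = -2, z_pp = 0, z_pq = 0, z_qq = 0
E = 13/4, F = 3, G = 5; answer radicand W^2 = 29/4
unnormalised second-form numerators: l = 0, m = 0, n = 0; L = l/sqrt(29/4), and similarly M = m/sqrt(W^2), N = n/sqrt(W^2)

Answer: L = 0, M = 0, N = 0


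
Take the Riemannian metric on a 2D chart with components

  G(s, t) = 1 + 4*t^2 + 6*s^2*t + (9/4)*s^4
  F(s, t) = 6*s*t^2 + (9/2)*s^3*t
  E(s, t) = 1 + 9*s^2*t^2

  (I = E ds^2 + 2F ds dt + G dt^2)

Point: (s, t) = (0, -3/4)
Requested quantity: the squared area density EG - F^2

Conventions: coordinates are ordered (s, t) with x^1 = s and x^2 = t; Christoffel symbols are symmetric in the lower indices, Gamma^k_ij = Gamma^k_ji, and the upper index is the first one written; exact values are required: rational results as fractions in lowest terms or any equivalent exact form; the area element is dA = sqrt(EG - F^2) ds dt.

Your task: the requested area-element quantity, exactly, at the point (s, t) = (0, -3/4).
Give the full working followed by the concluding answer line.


E = 1, F = 0, G = 13/4; EG - F^2 = 13/4

Answer: EG - F^2 = 13/4


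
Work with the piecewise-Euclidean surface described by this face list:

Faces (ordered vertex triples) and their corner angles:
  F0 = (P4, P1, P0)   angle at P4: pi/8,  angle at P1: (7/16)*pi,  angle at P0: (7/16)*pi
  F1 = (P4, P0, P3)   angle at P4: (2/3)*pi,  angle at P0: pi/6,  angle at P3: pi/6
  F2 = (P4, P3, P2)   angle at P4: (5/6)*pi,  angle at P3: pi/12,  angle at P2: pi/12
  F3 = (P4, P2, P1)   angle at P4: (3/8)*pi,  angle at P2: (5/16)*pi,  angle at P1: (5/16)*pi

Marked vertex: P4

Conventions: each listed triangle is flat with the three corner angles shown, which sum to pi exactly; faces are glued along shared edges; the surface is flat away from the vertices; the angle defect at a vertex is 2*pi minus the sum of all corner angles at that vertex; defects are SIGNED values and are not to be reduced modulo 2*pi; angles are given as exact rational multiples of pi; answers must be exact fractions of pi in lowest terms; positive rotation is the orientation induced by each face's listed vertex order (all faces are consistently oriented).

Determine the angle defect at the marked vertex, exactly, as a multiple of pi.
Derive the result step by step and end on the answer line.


Sum of corner angles at P4: 2*pi
defect = 2*pi - 2*pi

Answer: defect(P4) = 0


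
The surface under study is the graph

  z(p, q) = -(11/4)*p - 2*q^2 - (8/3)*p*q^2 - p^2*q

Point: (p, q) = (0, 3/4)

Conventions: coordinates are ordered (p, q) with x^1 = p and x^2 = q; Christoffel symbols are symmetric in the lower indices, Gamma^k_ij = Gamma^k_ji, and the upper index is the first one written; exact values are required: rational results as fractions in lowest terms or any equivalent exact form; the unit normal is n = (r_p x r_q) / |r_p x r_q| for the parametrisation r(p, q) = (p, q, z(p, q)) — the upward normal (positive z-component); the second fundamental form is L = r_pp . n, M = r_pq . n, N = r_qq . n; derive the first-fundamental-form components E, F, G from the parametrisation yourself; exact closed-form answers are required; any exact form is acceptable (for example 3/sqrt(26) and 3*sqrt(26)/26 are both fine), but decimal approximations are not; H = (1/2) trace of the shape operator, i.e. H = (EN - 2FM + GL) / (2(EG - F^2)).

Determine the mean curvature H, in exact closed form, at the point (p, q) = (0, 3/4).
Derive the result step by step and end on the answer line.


z_p = -17/4, z_q = -3, z_pp = -3/2, z_pq = -4, z_qq = -4
E = 305/16, F = 51/4, G = 10; answer radicand W^2 = 449/16
unnormalised second-form numerators: l = -3/2, m = -4, n = -4; L = l/sqrt(449/16), and similarly M = m/sqrt(W^2), N = n/sqrt(W^2)
H = (E*n - 2*F*m + G*l) / (2*(EG - F^2)*sqrt(W^2)); E*n - 2*F*m + G*l = 43/4, EG - F^2 = 449/16, so H = (86/449)/sqrt(449/16)

Answer: H = 344*sqrt(449)/201601


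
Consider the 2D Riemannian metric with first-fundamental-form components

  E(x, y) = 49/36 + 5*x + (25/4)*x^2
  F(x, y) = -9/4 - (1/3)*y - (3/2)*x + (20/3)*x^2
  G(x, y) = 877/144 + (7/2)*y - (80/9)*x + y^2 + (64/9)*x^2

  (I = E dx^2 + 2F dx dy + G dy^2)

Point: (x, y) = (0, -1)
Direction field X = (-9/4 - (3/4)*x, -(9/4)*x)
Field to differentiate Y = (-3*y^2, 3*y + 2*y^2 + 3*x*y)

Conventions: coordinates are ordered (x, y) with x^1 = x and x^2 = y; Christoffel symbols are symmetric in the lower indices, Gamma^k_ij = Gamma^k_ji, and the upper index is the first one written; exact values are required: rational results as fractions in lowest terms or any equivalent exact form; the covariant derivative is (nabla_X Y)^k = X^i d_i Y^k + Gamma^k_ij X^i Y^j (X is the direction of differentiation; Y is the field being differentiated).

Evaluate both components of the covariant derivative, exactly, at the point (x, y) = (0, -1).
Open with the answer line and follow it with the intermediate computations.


Answer: (nabla_X Y)^x = 228231/12578, (nabla_X Y)^y = 272475/25156

E = 49/36, F = -23/12, G = 517/144 at the point
E_x = 5, E_y = 0, F_x = -3/2, F_y = -1/3, G_x = -80/9, G_y = 3/2
EG - F^2 = 6289/5184;  g^inv = (5184/6289) * [[517/144, 23/12], [23/12, 49/36]]
first-kind symbols [ij,l] = (1/2)(d_i g_jl + d_j g_il - d_l g_ij): [xx,x] = E_x/2 = 5/2, [xx,y] = F_x - E_y/2 = -3/2, [xy,x] = E_y/2 = 0, [xy,y] = G_x/2 = -40/9, [yy,x] = F_y - G_x/2 = 37/9, [yy,y] = G_y/2 = 3/4
Gamma^x_ij = (G*[ij,x] - F*[ij,y])/(EG - F^2), Gamma^y_ij = (E*[ij,y] - F*[ij,x])/(EG - F^2)
Gamma_xxx = 31626/6289, Gamma_xxy = -44160/6289, Gamma_xyy = 83968/6289, Gamma_yxx = 14256/6289, Gamma_yxy = -31360/6289, Gamma_yyy = 46140/6289
X = (-9/4, 0), Y = (-3, -1) at the point


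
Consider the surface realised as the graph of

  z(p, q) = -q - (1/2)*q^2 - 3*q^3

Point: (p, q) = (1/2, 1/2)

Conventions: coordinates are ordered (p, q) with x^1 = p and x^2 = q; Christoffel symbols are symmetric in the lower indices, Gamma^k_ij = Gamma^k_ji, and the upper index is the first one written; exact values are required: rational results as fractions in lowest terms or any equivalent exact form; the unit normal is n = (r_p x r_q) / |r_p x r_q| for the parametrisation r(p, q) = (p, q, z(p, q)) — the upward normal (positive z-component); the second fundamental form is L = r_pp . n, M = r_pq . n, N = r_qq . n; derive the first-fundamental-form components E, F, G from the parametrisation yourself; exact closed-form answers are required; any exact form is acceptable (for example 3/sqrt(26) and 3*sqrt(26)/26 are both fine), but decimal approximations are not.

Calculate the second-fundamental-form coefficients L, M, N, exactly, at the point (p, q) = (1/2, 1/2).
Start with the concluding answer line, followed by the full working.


Answer: L = 0, M = 0, N = -40*sqrt(241)/241

z_p = 0, z_q = -15/4, z_pp = 0, z_pq = 0, z_qq = -10
E = 1, F = 0, G = 241/16; answer radicand W^2 = 241/16
unnormalised second-form numerators: l = 0, m = 0, n = -10; L = l/sqrt(241/16), and similarly M = m/sqrt(W^2), N = n/sqrt(W^2)


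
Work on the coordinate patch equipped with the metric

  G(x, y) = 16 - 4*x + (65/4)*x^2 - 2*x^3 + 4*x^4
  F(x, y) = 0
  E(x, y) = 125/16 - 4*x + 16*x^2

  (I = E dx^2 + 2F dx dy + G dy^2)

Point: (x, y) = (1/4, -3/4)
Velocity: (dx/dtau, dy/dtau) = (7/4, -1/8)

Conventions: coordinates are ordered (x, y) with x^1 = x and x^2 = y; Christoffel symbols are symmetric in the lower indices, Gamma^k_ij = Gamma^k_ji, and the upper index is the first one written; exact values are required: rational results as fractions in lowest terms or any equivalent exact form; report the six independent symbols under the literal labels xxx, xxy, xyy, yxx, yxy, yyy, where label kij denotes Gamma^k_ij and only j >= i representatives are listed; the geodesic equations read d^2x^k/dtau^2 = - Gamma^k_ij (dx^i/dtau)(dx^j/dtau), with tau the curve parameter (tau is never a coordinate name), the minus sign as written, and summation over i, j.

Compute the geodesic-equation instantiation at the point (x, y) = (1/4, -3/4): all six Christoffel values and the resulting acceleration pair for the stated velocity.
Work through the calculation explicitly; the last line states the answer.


E = 125/16, F = 0, G = 16 at the point
E_x = 4, E_y = 0, F_x = 0, F_y = 0, G_x = 4, G_y = 0
EG - F^2 = 125;  g^inv = (1/125) * [[16, 0], [0, 125/16]]
first-kind symbols [ij,l] = (1/2)(d_i g_jl + d_j g_il - d_l g_ij): [xx,x] = E_x/2 = 2, [xx,y] = F_x - E_y/2 = 0, [xy,x] = E_y/2 = 0, [xy,y] = G_x/2 = 2, [yy,x] = F_y - G_x/2 = -2, [yy,y] = G_y/2 = 0
Gamma^x_ij = (G*[ij,x] - F*[ij,y])/(EG - F^2), Gamma^y_ij = (E*[ij,y] - F*[ij,x])/(EG - F^2)
Gamma_xxx = 32/125, Gamma_xxy = 0, Gamma_xyy = -32/125, Gamma_yxx = 0, Gamma_yxy = 1/8, Gamma_yyy = 0
d^2x/dtau^2 = -(Gamma_xxx*(7/4)^2 + 2*Gamma_xxy*(7/4)*(-1/8) + Gamma_xyy*(-1/8)^2) = -39/50
d^2y/dtau^2 = -(Gamma_yxx*(7/4)^2 + 2*Gamma_yxy*(7/4)*(-1/8) + Gamma_yyy*(-1/8)^2) = 7/128

Answer: Gamma_xxx = 32/125, Gamma_xxy = 0, Gamma_xyy = -32/125, Gamma_yxx = 0, Gamma_yxy = 1/8, Gamma_yyy = 0; accelerations (d^2x/dtau^2, d^2y/dtau^2) = (-39/50, 7/128)


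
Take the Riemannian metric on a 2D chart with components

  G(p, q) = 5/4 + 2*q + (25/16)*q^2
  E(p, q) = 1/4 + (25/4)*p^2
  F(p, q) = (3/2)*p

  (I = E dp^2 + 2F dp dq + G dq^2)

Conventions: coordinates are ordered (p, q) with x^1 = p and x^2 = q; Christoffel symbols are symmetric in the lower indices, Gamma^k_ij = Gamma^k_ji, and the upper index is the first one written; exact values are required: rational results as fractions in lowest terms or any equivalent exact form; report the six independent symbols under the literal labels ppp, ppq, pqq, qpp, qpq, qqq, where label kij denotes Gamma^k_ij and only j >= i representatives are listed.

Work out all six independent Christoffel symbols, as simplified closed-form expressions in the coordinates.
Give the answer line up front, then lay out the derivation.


Answer: Gamma_ppp = (625*p*q^2 + 800*p*q + 356*p)/(625*p^2*q^2 + 800*p^2*q + 356*p^2 + 25*q^2 + 32*q + 20), Gamma_ppq = 0, Gamma_pqq = (-150*p*q - 96*p)/(625*p^2*q^2 + 800*p^2*q + 356*p^2 + 25*q^2 + 32*q + 20), Gamma_qpp = 24/(625*p^2*q^2 + 800*p^2*q + 356*p^2 + 25*q^2 + 32*q + 20), Gamma_qpq = 0, Gamma_qqq = (625*p^2*q + 400*p^2 + 25*q + 16)/(625*p^2*q^2 + 800*p^2*q + 356*p^2 + 25*q^2 + 32*q + 20)

E = 1/4 + (25/4)*p^2; F = (3/2)*p; G = 5/4 + 2*q + (25/16)*q^2
Gamma^k_ij = (1/2) g^{kl} (d_i g_jl + d_j g_il - d_l g_ij), with g^inv = (1/(EG-F^2)) [[G, -F], [-F, E]]
first partials: E_p = (25/2)*p, E_q = 0, F_p = 3/2, F_q = 0, G_p = 0, G_q = 2 + (25/8)*q
D = EG - F^2 = 5/16 + (1/2)*q + (25/64)*q^2 + (89/16)*p^2 + (25/2)*p^2*q + (625/64)*p^2*q^2
expanded: Gamma^p_pp = (G E_p - 2F F_p + F E_q)/(2D), Gamma^p_pq = (G E_q - F G_p)/(2D), Gamma^p_qq = (2G F_q - G G_p - F G_q)/(2D), Gamma^q_pp = (2E F_p - E E_q - F E_p)/(2D), Gamma^q_pq = (E G_p - F E_q)/(2D), Gamma^q_qq = (E G_q - 2F F_q + F G_p)/(2D); substitute and cancel common factors


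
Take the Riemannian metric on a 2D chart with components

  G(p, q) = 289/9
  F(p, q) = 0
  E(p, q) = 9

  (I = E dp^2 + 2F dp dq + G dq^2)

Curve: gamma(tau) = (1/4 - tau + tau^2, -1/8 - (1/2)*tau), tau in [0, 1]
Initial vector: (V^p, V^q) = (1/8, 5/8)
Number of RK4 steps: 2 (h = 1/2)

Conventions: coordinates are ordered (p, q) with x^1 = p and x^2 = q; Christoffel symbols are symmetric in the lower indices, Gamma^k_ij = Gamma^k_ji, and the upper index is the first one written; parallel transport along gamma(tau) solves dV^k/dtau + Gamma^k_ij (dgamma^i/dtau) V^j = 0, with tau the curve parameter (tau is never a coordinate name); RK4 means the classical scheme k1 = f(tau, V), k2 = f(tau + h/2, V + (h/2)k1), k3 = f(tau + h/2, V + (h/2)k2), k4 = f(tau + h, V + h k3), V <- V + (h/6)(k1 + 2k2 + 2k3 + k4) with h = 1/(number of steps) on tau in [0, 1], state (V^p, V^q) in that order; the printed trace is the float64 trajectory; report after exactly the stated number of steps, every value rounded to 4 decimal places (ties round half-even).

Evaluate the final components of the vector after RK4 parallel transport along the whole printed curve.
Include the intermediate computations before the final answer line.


gamma'(tau) = (-1 + 2*tau, -1/2); f(tau, V)^k = -Gamma^k_ij(gamma(tau)) gamma'^i(tau) V^j; h = 1/2; intermediate values shown to 6 dp
curve data and Christoffel symbols at the stage parameters:
  tau = 0.000000: gamma = (0.250000, -0.125000), gamma' = (-1.000000, -0.500000); Gamma_ppp = 0.000000, Gamma_ppq = 0.000000, Gamma_pqq = 0.000000, Gamma_qpp = 0.000000, Gamma_qpq = 0.000000, Gamma_qqq = 0.000000
  tau = 0.250000: gamma = (0.062500, -0.250000), gamma' = (-0.500000, -0.500000); Gamma_ppp = 0.000000, Gamma_ppq = 0.000000, Gamma_pqq = 0.000000, Gamma_qpp = 0.000000, Gamma_qpq = 0.000000, Gamma_qqq = 0.000000
  tau = 0.500000: gamma = (0.000000, -0.375000), gamma' = (0.000000, -0.500000); Gamma_ppp = 0.000000, Gamma_ppq = 0.000000, Gamma_pqq = 0.000000, Gamma_qpp = 0.000000, Gamma_qpq = 0.000000, Gamma_qqq = 0.000000
  tau = 0.750000: gamma = (0.062500, -0.500000), gamma' = (0.500000, -0.500000); Gamma_ppp = 0.000000, Gamma_ppq = 0.000000, Gamma_pqq = 0.000000, Gamma_qpp = 0.000000, Gamma_qpq = 0.000000, Gamma_qqq = 0.000000
  tau = 1.000000: gamma = (0.250000, -0.625000), gamma' = (1.000000, -0.500000); Gamma_ppp = 0.000000, Gamma_ppq = 0.000000, Gamma_pqq = 0.000000, Gamma_qpp = 0.000000, Gamma_qpq = 0.000000, Gamma_qqq = 0.000000
step 0: V^p = 0.1250, V^q = 0.6250
step 1: k1 = (0.000000, 0.000000), k2 = (0.000000, 0.000000), k3 = (0.000000, 0.000000), k4 = (0.000000, 0.000000); V <- V + (h/6)(k1 + 2k2 + 2k3 + k4): V^p = 0.1250, V^q = 0.6250
step 2: k1 = (0.000000, 0.000000), k2 = (0.000000, 0.000000), k3 = (0.000000, 0.000000), k4 = (0.000000, 0.000000); V <- V + (h/6)(k1 + 2k2 + 2k3 + k4): V^p = 0.1250, V^q = 0.6250

Answer: V^p = 0.1250, V^q = 0.6250


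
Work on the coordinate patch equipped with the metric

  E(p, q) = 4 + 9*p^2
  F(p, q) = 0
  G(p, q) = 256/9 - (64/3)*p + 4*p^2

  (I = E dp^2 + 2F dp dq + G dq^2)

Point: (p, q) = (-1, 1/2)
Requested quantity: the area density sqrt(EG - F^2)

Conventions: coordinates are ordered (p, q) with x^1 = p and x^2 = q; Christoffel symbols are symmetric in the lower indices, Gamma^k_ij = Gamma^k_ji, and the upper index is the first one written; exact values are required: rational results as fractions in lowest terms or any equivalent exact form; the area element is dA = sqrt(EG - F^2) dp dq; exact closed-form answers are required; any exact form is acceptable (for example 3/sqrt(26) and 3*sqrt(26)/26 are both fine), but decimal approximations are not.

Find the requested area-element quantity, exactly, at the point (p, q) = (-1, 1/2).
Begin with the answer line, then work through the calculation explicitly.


Answer: sqrt(EG - F^2) = 22*sqrt(13)/3

E = 13, F = 0, G = 484/9; EG - F^2 = 6292/9


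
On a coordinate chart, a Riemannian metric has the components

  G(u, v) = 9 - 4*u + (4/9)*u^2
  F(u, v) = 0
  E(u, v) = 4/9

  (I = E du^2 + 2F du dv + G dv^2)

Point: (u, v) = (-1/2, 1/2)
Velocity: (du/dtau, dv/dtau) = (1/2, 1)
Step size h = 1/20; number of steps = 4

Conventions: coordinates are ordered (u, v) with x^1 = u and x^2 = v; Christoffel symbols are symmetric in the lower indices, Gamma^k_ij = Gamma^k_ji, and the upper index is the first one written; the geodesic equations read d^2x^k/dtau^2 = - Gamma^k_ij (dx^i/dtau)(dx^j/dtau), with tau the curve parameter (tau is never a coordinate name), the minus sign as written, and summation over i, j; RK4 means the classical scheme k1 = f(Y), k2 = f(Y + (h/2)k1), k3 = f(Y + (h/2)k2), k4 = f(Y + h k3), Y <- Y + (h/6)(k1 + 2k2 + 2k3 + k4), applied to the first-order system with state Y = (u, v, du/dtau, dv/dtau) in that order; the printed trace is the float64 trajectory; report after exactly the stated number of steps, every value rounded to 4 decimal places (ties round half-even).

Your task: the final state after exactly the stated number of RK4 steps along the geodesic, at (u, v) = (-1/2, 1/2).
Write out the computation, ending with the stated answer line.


f(Y) = (du/dtau, dv/dtau, -Gamma^u_ij Y'^i Y'^j, -Gamma^v_ij Y'^i Y'^j) with the Gammas evaluated at the stage position; h = 0.050000; intermediate values shown to 6 dp
step 0: u = -0.5000, v = 0.5000, du/dtau = 0.5000, dv/dtau = 1.0000
step 1:
  k1: at (u, v) = (-0.500000, 0.500000), (du/dtau, dv/dtau) = (0.500000, 1.000000); Gamma_uuu = 0.000000, Gamma_uuv = 0.000000, Gamma_uvv = 5.000000, Gamma_vuu = 0.000000, Gamma_vuv = -0.200000, Gamma_vvv = 0.000000; k1 = (0.500000, 1.000000, -5.000000, 0.200000)
  k2: at (u, v) = (-0.487500, 0.525000), (du/dtau, dv/dtau) = (0.375000, 1.005000); Gamma_uuu = 0.000000, Gamma_uuv = 0.000000, Gamma_uvv = 4.987500, Gamma_vuu = 0.000000, Gamma_vuv = -0.200501, Gamma_vvv = 0.000000; k2 = (0.375000, 1.005000, -5.037500, 0.151128)
  k3: at (u, v) = (-0.490625, 0.525125), (du/dtau, dv/dtau) = (0.374063, 1.003778); Gamma_uuu = 0.000000, Gamma_uuv = 0.000000, Gamma_uvv = 4.990625, Gamma_vuu = 0.000000, Gamma_vuv = -0.200376, Gamma_vvv = 0.000000; k3 = (0.374063, 1.003778, -5.028407, 0.150472)
  k4: at (u, v) = (-0.481297, 0.550189), (du/dtau, dv/dtau) = (0.248580, 1.007524); Gamma_uuu = 0.000000, Gamma_uuv = 0.000000, Gamma_uvv = 4.981297, Gamma_vuu = 0.000000, Gamma_vuv = -0.200751, Gamma_vvv = 0.000000; k4 = (0.248580, 1.007524, -5.056534, 0.100556)
  Y <- Y + (h/6)(k1 + 2k2 + 2k3 + k4): u = -0.4813, v = 0.5502, du/dtau = 0.2484, dv/dtau = 1.0075
step 2:
  k1: at (u, v) = (-0.481277, 0.550209), (du/dtau, dv/dtau) = (0.248430, 1.007531); Gamma_uuu = 0.000000, Gamma_uuv = 0.000000, Gamma_uvv = 4.981277, Gamma_vuu = 0.000000, Gamma_vuv = -0.200752, Gamma_vvv = 0.000000; k1 = (0.248430, 1.007531, -5.056591, 0.100497)
  k2: at (u, v) = (-0.475067, 0.575397), (du/dtau, dv/dtau) = (0.122016, 1.010044); Gamma_uuu = 0.000000, Gamma_uuv = 0.000000, Gamma_uvv = 4.975067, Gamma_vuu = 0.000000, Gamma_vuv = -0.201002, Gamma_vvv = 0.000000; k2 = (0.122016, 1.010044, -5.075505, 0.049544)
  k3: at (u, v) = (-0.478227, 0.575460), (du/dtau, dv/dtau) = (0.121543, 1.008770); Gamma_uuu = 0.000000, Gamma_uuv = 0.000000, Gamma_uvv = 4.978227, Gamma_vuu = 0.000000, Gamma_vuv = -0.200875, Gamma_vvv = 0.000000; k3 = (0.121543, 1.008770, -5.065927, 0.049258)
  k4: at (u, v) = (-0.475200, 0.600647), (du/dtau, dv/dtau) = (-0.004866, 1.009994); Gamma_uuu = 0.000000, Gamma_uuv = 0.000000, Gamma_uvv = 4.975200, Gamma_vuu = 0.000000, Gamma_vuv = -0.200997, Gamma_vvv = 0.000000; k4 = (-0.004866, 1.009994, -5.075144, -0.001976)
  Y <- Y + (h/6)(k1 + 2k2 + 2k3 + k4): u = -0.4752, v = 0.6007, du/dtau = -0.0050, dv/dtau = 1.0100
step 3:
  k1: at (u, v) = (-0.475188, 0.600669), (du/dtau, dv/dtau) = (-0.005025, 1.009999); Gamma_uuu = 0.000000, Gamma_uuv = 0.000000, Gamma_uvv = 4.975188, Gamma_vuu = 0.000000, Gamma_vuv = -0.200997, Gamma_vvv = 0.000000; k1 = (-0.005025, 1.009999, -5.075180, -0.002040)
  k2: at (u, v) = (-0.475314, 0.625919), (du/dtau, dv/dtau) = (-0.131904, 1.009948); Gamma_uuu = 0.000000, Gamma_uuv = 0.000000, Gamma_uvv = 4.975314, Gamma_vuu = 0.000000, Gamma_vuv = -0.200992, Gamma_vvv = 0.000000; k2 = (-0.131904, 1.009948, -5.074795, -0.053551)
  k3: at (u, v) = (-0.478486, 0.625917), (du/dtau, dv/dtau) = (-0.131894, 1.008660); Gamma_uuu = 0.000000, Gamma_uuv = 0.000000, Gamma_uvv = 4.978486, Gamma_vuu = 0.000000, Gamma_vuv = -0.200864, Gamma_vvv = 0.000000; k3 = (-0.131894, 1.008660, -5.065089, -0.053445)
  k4: at (u, v) = (-0.481783, 0.651102), (du/dtau, dv/dtau) = (-0.258279, 1.007327); Gamma_uuu = 0.000000, Gamma_uuv = 0.000000, Gamma_uvv = 4.981783, Gamma_vuu = 0.000000, Gamma_vuv = -0.200731, Gamma_vvv = 0.000000; k4 = (-0.258279, 1.007327, -5.055051, -0.104449)
  Y <- Y + (h/6)(k1 + 2k2 + 2k3 + k4): u = -0.4818, v = 0.6511, du/dtau = -0.2584, dv/dtau = 1.0073
step 4:
  k1: at (u, v) = (-0.481779, 0.651123), (du/dtau, dv/dtau) = (-0.258441, 1.007328); Gamma_uuu = 0.000000, Gamma_uuv = 0.000000, Gamma_uvv = 4.981779, Gamma_vuu = 0.000000, Gamma_vuv = -0.200731, Gamma_vvv = 0.000000; k1 = (-0.258441, 1.007328, -5.055063, -0.104515)
  k2: at (u, v) = (-0.488240, 0.676306), (du/dtau, dv/dtau) = (-0.384818, 1.004715); Gamma_uuu = 0.000000, Gamma_uuv = 0.000000, Gamma_uvv = 4.988240, Gamma_vuu = 0.000000, Gamma_vuv = -0.200471, Gamma_vvv = 0.000000; k2 = (-0.384818, 1.004715, -5.035395, -0.155018)
  k3: at (u, v) = (-0.491400, 0.676241), (du/dtau, dv/dtau) = (-0.384326, 1.003453); Gamma_uuu = 0.000000, Gamma_uuv = 0.000000, Gamma_uvv = 4.991400, Gamma_vuu = 0.000000, Gamma_vuv = -0.200345, Gamma_vvv = 0.000000; k3 = (-0.384326, 1.003453, -5.025929, -0.154527)
  k4: at (u, v) = (-0.500996, 0.701296), (du/dtau, dv/dtau) = (-0.509738, 0.999602); Gamma_uuu = 0.000000, Gamma_uuv = 0.000000, Gamma_uvv = 5.000996, Gamma_vuu = 0.000000, Gamma_vuv = -0.199960, Gamma_vvv = 0.000000; k4 = (-0.509738, 0.999602, -4.997015, -0.203773)
  Y <- Y + (h/6)(k1 + 2k2 + 2k3 + k4): u = -0.5010, v = 0.7013, du/dtau = -0.5099, dv/dtau = 0.9996

Answer: u = -0.5010, v = 0.7013, du/dtau = -0.5099, dv/dtau = 0.9996


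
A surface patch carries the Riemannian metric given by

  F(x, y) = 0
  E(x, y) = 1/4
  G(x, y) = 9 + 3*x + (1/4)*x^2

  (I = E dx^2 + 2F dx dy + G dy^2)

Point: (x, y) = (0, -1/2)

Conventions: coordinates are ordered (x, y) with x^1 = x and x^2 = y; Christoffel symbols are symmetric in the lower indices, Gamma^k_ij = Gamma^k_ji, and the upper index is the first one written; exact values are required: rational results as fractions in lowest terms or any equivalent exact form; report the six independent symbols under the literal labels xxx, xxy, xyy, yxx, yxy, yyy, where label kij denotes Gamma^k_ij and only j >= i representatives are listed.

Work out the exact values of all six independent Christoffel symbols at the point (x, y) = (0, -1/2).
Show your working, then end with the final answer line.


E = 1/4, F = 0, G = 9 at the point
E_x = 0, E_y = 0, F_x = 0, F_y = 0, G_x = 3, G_y = 0
EG - F^2 = 9/4;  g^inv = (4/9) * [[9, 0], [0, 1/4]]
first-kind symbols [ij,l] = (1/2)(d_i g_jl + d_j g_il - d_l g_ij): [xx,x] = E_x/2 = 0, [xx,y] = F_x - E_y/2 = 0, [xy,x] = E_y/2 = 0, [xy,y] = G_x/2 = 3/2, [yy,x] = F_y - G_x/2 = -3/2, [yy,y] = G_y/2 = 0
Gamma^x_ij = (G*[ij,x] - F*[ij,y])/(EG - F^2), Gamma^y_ij = (E*[ij,y] - F*[ij,x])/(EG - F^2)

Answer: Gamma_xxx = 0, Gamma_xxy = 0, Gamma_xyy = -6, Gamma_yxx = 0, Gamma_yxy = 1/6, Gamma_yyy = 0


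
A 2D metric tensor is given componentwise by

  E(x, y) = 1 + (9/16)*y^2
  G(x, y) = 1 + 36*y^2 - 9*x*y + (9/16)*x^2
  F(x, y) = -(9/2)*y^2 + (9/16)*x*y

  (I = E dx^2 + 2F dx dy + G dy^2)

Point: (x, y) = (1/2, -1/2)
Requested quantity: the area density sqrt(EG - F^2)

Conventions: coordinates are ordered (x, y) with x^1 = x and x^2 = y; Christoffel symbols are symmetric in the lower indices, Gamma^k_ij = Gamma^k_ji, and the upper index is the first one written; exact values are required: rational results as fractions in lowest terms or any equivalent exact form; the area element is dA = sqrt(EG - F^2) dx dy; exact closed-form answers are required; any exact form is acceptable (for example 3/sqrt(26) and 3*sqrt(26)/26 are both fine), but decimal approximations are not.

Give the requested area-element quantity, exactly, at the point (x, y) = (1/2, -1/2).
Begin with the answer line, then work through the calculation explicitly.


Answer: sqrt(EG - F^2) = sqrt(802)/8

E = 73/64, F = -81/64, G = 793/64; EG - F^2 = 401/32


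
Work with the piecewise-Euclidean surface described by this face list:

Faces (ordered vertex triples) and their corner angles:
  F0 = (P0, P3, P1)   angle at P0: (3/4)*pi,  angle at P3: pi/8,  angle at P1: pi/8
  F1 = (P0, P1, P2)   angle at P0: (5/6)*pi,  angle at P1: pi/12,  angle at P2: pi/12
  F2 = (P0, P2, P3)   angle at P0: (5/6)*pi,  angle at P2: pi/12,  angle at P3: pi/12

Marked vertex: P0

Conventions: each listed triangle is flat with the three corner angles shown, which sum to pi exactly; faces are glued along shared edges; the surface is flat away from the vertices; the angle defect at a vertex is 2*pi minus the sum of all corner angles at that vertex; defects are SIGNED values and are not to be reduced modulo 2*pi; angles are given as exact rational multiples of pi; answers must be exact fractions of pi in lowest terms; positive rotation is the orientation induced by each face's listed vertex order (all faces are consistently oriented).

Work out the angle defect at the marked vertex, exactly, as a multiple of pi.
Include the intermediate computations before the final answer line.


Sum of corner angles at P0: (29/12)*pi
defect = 2*pi - (29/12)*pi

Answer: defect(P0) = (-5/12)*pi


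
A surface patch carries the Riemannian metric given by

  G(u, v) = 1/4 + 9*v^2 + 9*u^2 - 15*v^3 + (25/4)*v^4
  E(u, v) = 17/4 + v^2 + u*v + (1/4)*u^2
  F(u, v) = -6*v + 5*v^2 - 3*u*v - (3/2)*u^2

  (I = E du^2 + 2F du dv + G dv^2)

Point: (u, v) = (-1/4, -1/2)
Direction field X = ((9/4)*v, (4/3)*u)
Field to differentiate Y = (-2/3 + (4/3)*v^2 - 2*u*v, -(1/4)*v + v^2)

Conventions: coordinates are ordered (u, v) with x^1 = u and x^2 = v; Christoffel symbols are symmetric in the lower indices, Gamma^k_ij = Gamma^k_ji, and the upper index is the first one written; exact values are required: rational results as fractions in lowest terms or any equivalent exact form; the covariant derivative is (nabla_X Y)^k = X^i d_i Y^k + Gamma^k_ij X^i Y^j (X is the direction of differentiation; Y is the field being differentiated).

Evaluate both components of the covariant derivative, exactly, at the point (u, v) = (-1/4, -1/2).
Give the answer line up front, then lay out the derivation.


Answer: (nabla_X Y)^u = -54917/31064, (nabla_X Y)^v = 250831/139788

E = 297/64, F = 121/32, G = 341/64 at the point
E_u = -5/8, E_v = -5/4, F_u = 9/4, F_v = -41/4, G_u = -9/2, G_v = -187/8
EG - F^2 = 42713/4096;  g^inv = (4096/42713) * [[341/64, -121/32], [-121/32, 297/64]]
first-kind symbols [ij,l] = (1/2)(d_i g_jl + d_j g_il - d_l g_ij): [uu,u] = E_u/2 = -5/16, [uu,v] = F_u - E_v/2 = 23/8, [uv,u] = E_v/2 = -5/8, [uv,v] = G_u/2 = -9/4, [vv,u] = F_v - G_u/2 = -8, [vv,v] = G_v/2 = -187/16
Gamma^u_ij = (G*[ij,u] - F*[ij,v])/(EG - F^2), Gamma^v_ij = (E*[ij,v] - F*[ij,u])/(EG - F^2)
Gamma_uuu = -4668/3883, Gamma_uuv = 1928/3883, Gamma_uvv = 584/3883, Gamma_vuu = 5408/3883, Gamma_vuv = -3008/3883, Gamma_vvv = -812/353
X = (-9/8, -1/3), Y = (-7/12, 3/8) at the point


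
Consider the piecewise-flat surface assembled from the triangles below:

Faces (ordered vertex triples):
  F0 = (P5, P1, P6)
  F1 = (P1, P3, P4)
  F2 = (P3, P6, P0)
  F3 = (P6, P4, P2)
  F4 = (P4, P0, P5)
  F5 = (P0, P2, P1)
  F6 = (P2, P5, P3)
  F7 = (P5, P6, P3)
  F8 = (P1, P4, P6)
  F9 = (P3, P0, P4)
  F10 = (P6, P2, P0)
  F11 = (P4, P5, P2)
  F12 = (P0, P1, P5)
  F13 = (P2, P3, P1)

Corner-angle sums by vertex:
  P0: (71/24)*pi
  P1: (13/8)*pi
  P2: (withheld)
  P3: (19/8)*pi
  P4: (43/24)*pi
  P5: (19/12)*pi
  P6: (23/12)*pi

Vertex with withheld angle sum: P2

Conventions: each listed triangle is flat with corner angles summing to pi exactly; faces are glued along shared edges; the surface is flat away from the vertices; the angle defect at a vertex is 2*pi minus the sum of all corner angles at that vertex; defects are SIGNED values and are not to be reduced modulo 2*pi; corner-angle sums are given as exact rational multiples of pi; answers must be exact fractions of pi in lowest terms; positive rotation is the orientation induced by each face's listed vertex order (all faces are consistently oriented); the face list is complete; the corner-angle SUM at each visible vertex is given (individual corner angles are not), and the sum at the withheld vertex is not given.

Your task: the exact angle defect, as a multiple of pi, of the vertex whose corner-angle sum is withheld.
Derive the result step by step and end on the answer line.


V = 7, E = 21, F = 14; chi = V - E + F = 0
Gauss-Bonnet: total defect = 2*pi*chi = 0; visible defects sum to -pi/4

Answer: defect(P2) = pi/4


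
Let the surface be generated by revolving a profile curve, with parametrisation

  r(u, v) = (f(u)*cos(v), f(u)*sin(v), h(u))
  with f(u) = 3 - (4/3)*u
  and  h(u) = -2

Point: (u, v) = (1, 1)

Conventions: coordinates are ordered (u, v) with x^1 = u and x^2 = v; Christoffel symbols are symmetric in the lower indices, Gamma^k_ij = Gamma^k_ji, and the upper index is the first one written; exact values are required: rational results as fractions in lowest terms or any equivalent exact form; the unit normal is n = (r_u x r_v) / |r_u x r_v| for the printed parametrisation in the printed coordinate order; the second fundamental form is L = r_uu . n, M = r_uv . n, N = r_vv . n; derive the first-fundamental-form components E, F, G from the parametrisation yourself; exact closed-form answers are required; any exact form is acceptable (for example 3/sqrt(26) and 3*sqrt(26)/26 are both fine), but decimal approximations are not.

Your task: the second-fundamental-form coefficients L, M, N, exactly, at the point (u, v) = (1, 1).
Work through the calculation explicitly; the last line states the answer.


f = 5/3, f' = -4/3, f'' = 0, h' = 0, h'' = 0
E = 16/9, F = 0, G = 25/9; answer radicand W^2 = 16/9
unnormalised second-form numerators: l = 0, m = 0, n = 0; L = l/sqrt(16/9), and similarly M = m/sqrt(W^2), N = n/sqrt(W^2)

Answer: L = 0, M = 0, N = 0


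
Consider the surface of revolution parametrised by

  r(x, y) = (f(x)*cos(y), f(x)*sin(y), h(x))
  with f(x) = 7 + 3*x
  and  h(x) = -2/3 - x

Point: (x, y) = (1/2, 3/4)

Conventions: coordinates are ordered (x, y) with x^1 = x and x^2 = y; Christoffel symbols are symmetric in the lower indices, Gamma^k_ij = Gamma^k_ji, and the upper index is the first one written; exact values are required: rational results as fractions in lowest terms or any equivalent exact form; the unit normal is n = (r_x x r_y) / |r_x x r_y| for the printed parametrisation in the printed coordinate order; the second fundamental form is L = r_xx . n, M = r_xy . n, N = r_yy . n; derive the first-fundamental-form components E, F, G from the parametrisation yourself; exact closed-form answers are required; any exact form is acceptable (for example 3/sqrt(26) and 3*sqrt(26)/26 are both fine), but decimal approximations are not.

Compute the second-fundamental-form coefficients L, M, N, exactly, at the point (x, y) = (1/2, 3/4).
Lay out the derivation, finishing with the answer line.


f = 17/2, f' = 3, f'' = 0, h' = -1, h'' = 0
E = 10, F = 0, G = 289/4; answer radicand W^2 = 10
unnormalised second-form numerators: l = 0, m = 0, n = -17/2; L = l/sqrt(10), and similarly M = m/sqrt(W^2), N = n/sqrt(W^2)

Answer: L = 0, M = 0, N = -17*sqrt(10)/20


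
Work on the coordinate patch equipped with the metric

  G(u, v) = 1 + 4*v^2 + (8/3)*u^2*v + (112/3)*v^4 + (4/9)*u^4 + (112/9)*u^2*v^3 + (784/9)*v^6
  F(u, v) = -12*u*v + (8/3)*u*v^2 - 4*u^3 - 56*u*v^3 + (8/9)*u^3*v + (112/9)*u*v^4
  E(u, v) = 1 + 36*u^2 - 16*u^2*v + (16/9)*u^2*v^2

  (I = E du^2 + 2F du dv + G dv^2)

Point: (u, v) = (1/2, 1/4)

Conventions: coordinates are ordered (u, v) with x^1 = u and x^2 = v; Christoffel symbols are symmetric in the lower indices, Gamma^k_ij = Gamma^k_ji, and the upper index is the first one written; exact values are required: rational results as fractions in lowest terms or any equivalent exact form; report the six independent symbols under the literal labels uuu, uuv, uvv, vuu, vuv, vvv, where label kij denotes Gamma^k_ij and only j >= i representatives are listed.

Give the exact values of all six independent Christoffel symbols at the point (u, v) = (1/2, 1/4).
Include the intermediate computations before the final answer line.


E = 325/36, F = -221/96, G = 425/256 at the point
E_u = 289/9, E_v = -34/9, F_u = -935/144, F_v = -121/12, G_u = 13/12, G_v = 195/32
EG - F^2 = 22321/2304;  g^inv = (2304/22321) * [[425/256, 221/96], [221/96, 325/36]]
first-kind symbols [ij,l] = (1/2)(d_i g_jl + d_j g_il - d_l g_ij): [uu,u] = E_u/2 = 289/18, [uu,v] = F_u - E_v/2 = -221/48, [uv,u] = E_v/2 = -17/9, [uv,v] = G_u/2 = 13/24, [vv,u] = F_v - G_u/2 = -85/8, [vv,v] = G_v/2 = 195/64
Gamma^u_ij = (G*[ij,u] - F*[ij,v])/(EG - F^2), Gamma^v_ij = (E*[ij,v] - F*[ij,u])/(EG - F^2)

Answer: Gamma_uuu = 2176/1313, Gamma_uuv = -256/1313, Gamma_uvv = -1440/1313, Gamma_vuu = -48/101, Gamma_vuv = 96/1717, Gamma_vvv = 540/1717


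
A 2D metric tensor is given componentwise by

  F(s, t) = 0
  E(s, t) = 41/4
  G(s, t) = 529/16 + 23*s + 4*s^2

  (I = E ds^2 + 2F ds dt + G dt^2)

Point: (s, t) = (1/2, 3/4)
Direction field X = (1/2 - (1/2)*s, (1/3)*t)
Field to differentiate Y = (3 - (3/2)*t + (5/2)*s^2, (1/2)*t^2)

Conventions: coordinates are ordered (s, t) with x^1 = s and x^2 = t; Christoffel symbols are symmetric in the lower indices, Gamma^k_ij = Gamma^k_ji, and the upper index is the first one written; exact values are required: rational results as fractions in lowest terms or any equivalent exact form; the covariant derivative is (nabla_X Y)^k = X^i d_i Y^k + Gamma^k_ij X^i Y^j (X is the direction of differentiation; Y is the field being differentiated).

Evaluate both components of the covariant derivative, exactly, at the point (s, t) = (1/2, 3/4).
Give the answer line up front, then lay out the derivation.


Answer: (nabla_X Y)^s = 413/2624, (nabla_X Y)^t = 85/216

E = 41/4, F = 0, G = 729/16 at the point
E_s = 0, E_t = 0, F_s = 0, F_t = 0, G_s = 27, G_t = 0
EG - F^2 = 29889/64;  g^inv = (64/29889) * [[729/16, 0], [0, 41/4]]
first-kind symbols [ij,l] = (1/2)(d_i g_jl + d_j g_il - d_l g_ij): [ss,s] = E_s/2 = 0, [ss,t] = F_s - E_t/2 = 0, [st,s] = E_t/2 = 0, [st,t] = G_s/2 = 27/2, [tt,s] = F_t - G_s/2 = -27/2, [tt,t] = G_t/2 = 0
Gamma^s_ij = (G*[ij,s] - F*[ij,t])/(EG - F^2), Gamma^t_ij = (E*[ij,t] - F*[ij,s])/(EG - F^2)
Gamma_sss = 0, Gamma_sst = 0, Gamma_stt = -54/41, Gamma_tss = 0, Gamma_tst = 8/27, Gamma_ttt = 0
X = (1/4, 1/4), Y = (5/2, 9/32) at the point


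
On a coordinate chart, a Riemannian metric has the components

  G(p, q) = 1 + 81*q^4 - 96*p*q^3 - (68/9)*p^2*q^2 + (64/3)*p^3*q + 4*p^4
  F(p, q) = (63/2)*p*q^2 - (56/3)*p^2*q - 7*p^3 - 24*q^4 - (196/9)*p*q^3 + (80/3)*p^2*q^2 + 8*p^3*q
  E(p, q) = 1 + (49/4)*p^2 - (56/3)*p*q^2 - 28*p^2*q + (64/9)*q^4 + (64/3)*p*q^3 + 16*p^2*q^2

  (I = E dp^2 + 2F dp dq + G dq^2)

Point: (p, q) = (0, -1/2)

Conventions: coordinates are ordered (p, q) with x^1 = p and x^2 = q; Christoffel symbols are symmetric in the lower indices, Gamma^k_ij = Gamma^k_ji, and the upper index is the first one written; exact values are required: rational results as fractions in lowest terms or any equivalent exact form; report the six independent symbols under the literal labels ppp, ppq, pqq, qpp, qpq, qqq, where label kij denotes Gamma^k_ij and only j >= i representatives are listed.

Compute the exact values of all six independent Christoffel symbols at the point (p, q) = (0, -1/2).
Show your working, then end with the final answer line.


E = 13/9, F = -3/2, G = 97/16 at the point
E_p = -22/3, E_q = -32/9, F_p = 763/72, F_q = 12, G_p = 12, G_q = -81/2
EG - F^2 = 937/144;  g^inv = (144/937) * [[97/16, 3/2], [3/2, 13/9]]
first-kind symbols [ij,l] = (1/2)(d_i g_jl + d_j g_il - d_l g_ij): [pp,p] = E_p/2 = -11/3, [pp,q] = F_p - E_q/2 = 99/8, [pq,p] = E_q/2 = -16/9, [pq,q] = G_p/2 = 6, [qq,p] = F_q - G_p/2 = 6, [qq,q] = G_q/2 = -81/4
Gamma^p_ij = (G*[ij,p] - F*[ij,q])/(EG - F^2), Gamma^q_ij = (E*[ij,q] - F*[ij,p])/(EG - F^2)

Answer: Gamma_ppp = -528/937, Gamma_ppq = -256/937, Gamma_pqq = 864/937, Gamma_qpp = 1782/937, Gamma_qpq = 864/937, Gamma_qqq = -2916/937


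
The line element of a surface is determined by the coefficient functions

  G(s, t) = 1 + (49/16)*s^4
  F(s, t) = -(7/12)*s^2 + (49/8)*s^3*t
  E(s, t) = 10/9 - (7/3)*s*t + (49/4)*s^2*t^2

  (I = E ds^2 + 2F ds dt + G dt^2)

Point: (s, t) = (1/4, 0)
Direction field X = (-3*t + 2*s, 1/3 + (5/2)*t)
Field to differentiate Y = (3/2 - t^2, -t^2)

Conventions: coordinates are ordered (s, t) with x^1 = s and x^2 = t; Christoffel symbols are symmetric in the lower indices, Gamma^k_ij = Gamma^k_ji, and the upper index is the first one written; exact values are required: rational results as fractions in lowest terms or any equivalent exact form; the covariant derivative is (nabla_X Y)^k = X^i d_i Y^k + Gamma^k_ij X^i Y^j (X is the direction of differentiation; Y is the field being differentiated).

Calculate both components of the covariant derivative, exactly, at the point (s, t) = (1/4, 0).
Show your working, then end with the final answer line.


E = 10/9, F = -7/192, G = 4145/4096 at the point
E_s = 0, E_t = -7/12, F_s = -7/24, F_t = 49/512, G_s = 49/256, G_t = 0
EG - F^2 = 41401/36864;  g^inv = (36864/41401) * [[4145/4096, 7/192], [7/192, 10/9]]
first-kind symbols [ij,l] = (1/2)(d_i g_jl + d_j g_il - d_l g_ij): [ss,s] = E_s/2 = 0, [ss,t] = F_s - E_t/2 = 0, [st,s] = E_t/2 = -7/24, [st,t] = G_s/2 = 49/512, [tt,s] = F_t - G_s/2 = 0, [tt,t] = G_t/2 = 0
Gamma^s_ij = (G*[ij,s] - F*[ij,t])/(EG - F^2), Gamma^t_ij = (E*[ij,t] - F*[ij,s])/(EG - F^2)
Gamma_sss = 0, Gamma_sst = -10752/41401, Gamma_stt = 0, Gamma_tss = 0, Gamma_tst = 3528/41401, Gamma_ttt = 0
X = (1/2, 1/3), Y = (3/2, 0) at the point

Answer: (nabla_X Y)^s = -5376/41401, (nabla_X Y)^t = 1764/41401


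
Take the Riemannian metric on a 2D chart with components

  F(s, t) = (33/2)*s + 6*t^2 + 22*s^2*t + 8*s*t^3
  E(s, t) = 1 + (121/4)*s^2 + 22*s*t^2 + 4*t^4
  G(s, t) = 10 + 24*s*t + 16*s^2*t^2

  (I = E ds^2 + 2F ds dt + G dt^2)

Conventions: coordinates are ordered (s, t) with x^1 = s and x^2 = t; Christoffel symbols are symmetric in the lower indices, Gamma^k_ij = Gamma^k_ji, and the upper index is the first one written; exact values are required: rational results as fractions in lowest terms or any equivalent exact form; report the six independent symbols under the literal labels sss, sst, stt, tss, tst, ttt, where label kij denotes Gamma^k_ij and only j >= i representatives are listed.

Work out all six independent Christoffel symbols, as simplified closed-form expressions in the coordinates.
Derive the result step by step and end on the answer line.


E = 1 + (121/4)*s^2 + 22*s*t^2 + 4*t^4; F = (33/2)*s + 6*t^2 + 22*s^2*t + 8*s*t^3; G = 10 + 24*s*t + 16*s^2*t^2
Gamma^k_ij = (1/2) g^{kl} (d_i g_jl + d_j g_il - d_l g_ij), with g^inv = (1/(EG-F^2)) [[G, -F], [-F, E]]
first partials: E_s = (121/2)*s + 22*t^2, E_t = 44*s*t + 16*t^3, F_s = 33/2 + 44*s*t + 8*t^3, F_t = 12*t + 22*s^2 + 24*s*t^2, G_s = 24*t + 32*s*t^2, G_t = 24*s + 32*s^2*t
D = EG - F^2 = 10 + 24*s*t + (121/4)*s^2 + 22*s*t^2 + 4*t^4 + 16*s^2*t^2
expanded: Gamma^s_ss = (G E_s - 2F F_s + F E_t)/(2D), Gamma^s_st = (G E_t - F G_s)/(2D), Gamma^s_tt = (2G F_t - G G_s - F G_t)/(2D), Gamma^t_ss = (2E F_s - E E_t - F E_s)/(2D), Gamma^t_st = (E G_s - F E_t)/(2D), Gamma^t_tt = (E G_t - 2F F_t + F G_s)/(2D); substitute and cancel common factors

Answer: Gamma_sss = (121*s + 44*t^2)/(64*s^2*t^2 + 121*s^2 + 88*s*t^2 + 96*s*t + 16*t^4 + 40), Gamma_sst = (88*s*t + 32*t^3)/(64*s^2*t^2 + 121*s^2 + 88*s*t^2 + 96*s*t + 16*t^4 + 40), Gamma_stt = (88*s^2 + 32*s*t^2)/(64*s^2*t^2 + 121*s^2 + 88*s*t^2 + 96*s*t + 16*t^4 + 40), Gamma_tss = (88*s*t + 66)/(64*s^2*t^2 + 121*s^2 + 88*s*t^2 + 96*s*t + 16*t^4 + 40), Gamma_tst = (64*s*t^2 + 48*t)/(64*s^2*t^2 + 121*s^2 + 88*s*t^2 + 96*s*t + 16*t^4 + 40), Gamma_ttt = (64*s^2*t + 48*s)/(64*s^2*t^2 + 121*s^2 + 88*s*t^2 + 96*s*t + 16*t^4 + 40)


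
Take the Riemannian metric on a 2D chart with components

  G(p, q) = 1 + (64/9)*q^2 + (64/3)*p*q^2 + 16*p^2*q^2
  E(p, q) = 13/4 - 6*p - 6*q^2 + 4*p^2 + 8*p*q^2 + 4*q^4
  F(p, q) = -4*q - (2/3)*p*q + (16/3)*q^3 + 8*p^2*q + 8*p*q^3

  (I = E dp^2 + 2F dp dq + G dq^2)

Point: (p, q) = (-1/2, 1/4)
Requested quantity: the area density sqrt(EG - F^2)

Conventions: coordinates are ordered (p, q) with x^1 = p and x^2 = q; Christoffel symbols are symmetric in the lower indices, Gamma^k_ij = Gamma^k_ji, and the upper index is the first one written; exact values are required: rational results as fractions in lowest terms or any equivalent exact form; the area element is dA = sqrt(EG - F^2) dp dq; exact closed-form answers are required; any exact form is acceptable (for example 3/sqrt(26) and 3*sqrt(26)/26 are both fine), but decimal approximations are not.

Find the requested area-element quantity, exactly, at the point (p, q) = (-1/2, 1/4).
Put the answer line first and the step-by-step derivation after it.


Answer: sqrt(EG - F^2) = sqrt(3841)/24

E = 425/64, F = -19/48, G = 37/36; EG - F^2 = 3841/576
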